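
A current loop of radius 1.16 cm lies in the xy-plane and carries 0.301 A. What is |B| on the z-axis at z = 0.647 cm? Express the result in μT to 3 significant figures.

B ≈ 10.9 μT

On the axis of a circular loop, B = μ₀IR² / [2(R²+z²)^(3/2)].
R² + z² = (0.0116)² + (0.00647)² = 0.0001764 m², and (R²+z²)^(3/2) = 2.34×10⁻⁶ m³.
B = (4π×10⁻⁷ × 0.301 × 0.0001346) / (2 × 2.34×10⁻⁶) = 1.09×10⁻⁵ T.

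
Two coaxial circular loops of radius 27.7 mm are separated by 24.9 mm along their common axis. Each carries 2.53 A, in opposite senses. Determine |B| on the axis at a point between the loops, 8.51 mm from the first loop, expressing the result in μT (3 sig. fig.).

B ≈ 13.5 μT

Each loop contributes B = μ₀IR²/[2(R²+z²)^(3/2)] on the axis, with z measured from that loop.
Loop 1 (z = 0.00851 m): B₁ = 5.01×10⁻⁵ T. Loop 2 (z = 0.01639 m): B₂ = 3.66×10⁻⁵ T.
The fields oppose: B = |B₁ − B₂| = 1.35×10⁻⁵ T.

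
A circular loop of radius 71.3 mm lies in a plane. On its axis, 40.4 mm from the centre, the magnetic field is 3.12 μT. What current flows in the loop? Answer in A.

I ≈ 0.538 A

On the axis of a loop, B = μ₀IR²/[2(R²+z²)^(3/2)], so I = 2B(R²+z²)^(3/2)/(μ₀R²).
R² + z² = 0.005084 + 0.001632 = 0.006716 m²; raised to 3/2 gives 5.50×10⁻⁴ m³.
I = 2 × 3.12×10⁻⁶ × 5.50×10⁻⁴ / (1.26×10⁻⁶ × 0.005084) = 0.538 A.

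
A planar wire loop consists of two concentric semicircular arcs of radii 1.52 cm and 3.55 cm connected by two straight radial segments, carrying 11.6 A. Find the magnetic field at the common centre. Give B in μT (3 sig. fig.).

The radial connectors point toward the centre, so dl × r̂ = 0 and they contribute nothing.
Each semicircle gives μ₀I/(4R): inner arc 2.40×10⁻⁴ T, outer arc 1.03×10⁻⁴ T.
The two arcs carry current in opposite angular senses, so their fields oppose: B = |2.40×10⁻⁴ − 1.03×10⁻⁴| = 1.37×10⁻⁴ T.

B ≈ 137 μT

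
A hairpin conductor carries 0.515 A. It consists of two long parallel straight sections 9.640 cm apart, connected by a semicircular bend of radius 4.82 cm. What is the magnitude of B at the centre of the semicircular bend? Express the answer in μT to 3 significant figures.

B ≈ 5.49 μT

The semicircular arc contributes B_arc = μ₀I·π/(4πR) = μ₀I/(4R) = 3.36×10⁻⁶ T.
Each semi-infinite lead is at perpendicular distance R = 0.0482 m from the centre, with the perpendicular foot at its near end, so it contributes μ₀I/(4πR); both point the same way, together 2.14×10⁻⁶ T.
Arc and leads all point the same direction: B = 3.36×10⁻⁶ + 2.14×10⁻⁶ = 5.49×10⁻⁶ T.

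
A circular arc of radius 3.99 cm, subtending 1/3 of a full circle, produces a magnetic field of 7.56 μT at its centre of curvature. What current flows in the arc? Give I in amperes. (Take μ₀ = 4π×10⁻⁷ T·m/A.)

I ≈ 1.44 A

For a circular arc, B = μ₀Iφ/(4πR) with φ in radians; here φ = 2.094 rad.
So I = 4πRB/(μ₀φ) = 4π × 0.0399 × 7.56×10⁻⁶ / (4π×10⁻⁷ × 2.094) = 1.44 A.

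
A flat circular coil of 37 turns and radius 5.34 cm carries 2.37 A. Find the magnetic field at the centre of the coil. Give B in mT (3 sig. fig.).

B ≈ 1.03 mT

For an N-turn flat coil, B = Nμ₀I/(2R) with R = 0.0534 m.
B = 37 × 2.79×10⁻⁵ T = 1.03×10⁻³ T.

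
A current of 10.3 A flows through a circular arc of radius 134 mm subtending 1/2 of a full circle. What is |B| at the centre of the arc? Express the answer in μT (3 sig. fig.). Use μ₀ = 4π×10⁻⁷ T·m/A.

The Biot–Savart field of a circular arc at its centre is B = μ₀Iφ/(4πR), with φ = 3.142 rad.
B = (4π×10⁻⁷ × 10.3 × 3.142) / (4π × 0.134) = 2.41×10⁻⁵ T.

B ≈ 24.1 μT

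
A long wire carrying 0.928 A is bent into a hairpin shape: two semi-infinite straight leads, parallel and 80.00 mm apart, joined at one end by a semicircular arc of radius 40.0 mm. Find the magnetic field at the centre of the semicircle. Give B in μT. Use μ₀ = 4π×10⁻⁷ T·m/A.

The semicircular arc contributes B_arc = μ₀I·π/(4πR) = μ₀I/(4R) = 7.29×10⁻⁶ T.
Each semi-infinite lead is at perpendicular distance R = 0.04 m from the centre, with the perpendicular foot at its near end, so it contributes μ₀I/(4πR); both point the same way, together 4.64×10⁻⁶ T.
Arc and leads all point the same direction: B = 7.29×10⁻⁶ + 4.64×10⁻⁶ = 1.19×10⁻⁵ T.

B ≈ 11.9 μT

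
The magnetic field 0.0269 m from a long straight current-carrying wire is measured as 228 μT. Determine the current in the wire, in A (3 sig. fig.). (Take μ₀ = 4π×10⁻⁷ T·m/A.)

I ≈ 30.7 A

For a long straight wire B = μ₀I/(2πd), so I = 2πdB/μ₀.
I = 2π × 0.0269 × 2.28×10⁻⁴ / (4π×10⁻⁷) = 30.7 A.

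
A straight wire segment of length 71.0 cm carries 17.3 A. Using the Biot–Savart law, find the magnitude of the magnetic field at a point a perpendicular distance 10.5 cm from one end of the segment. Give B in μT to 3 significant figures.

For a finite straight segment, B = (μ₀I/4πd)(sinθ₁ + sinθ₂), where θ₁, θ₂ are the angles from the perpendicular to each end.
The perpendicular foot is at one end, so the two end-offsets along the wire are 0 and L = 0.71 m.
sinθ₁ = 0/√(0²+0.105²) = 0.0000; sinθ₂ = 0.71/√(0.71²+0.105²) = 0.9892.
B = (4π×10⁻⁷ × 17.3) / (4π × 0.105) × (0.0000 + 0.9892) = 1.63×10⁻⁵ T.

B ≈ 16.3 μT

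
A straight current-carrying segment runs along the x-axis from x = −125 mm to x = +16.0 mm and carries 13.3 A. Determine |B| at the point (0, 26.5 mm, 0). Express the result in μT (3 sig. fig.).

For a finite straight segment, B = (μ₀I/4πd)(sinθ₁ + sinθ₂), where θ₁, θ₂ are the angles from the perpendicular to each end.
The perpendicular distance is d = 0.0265 m; the end-offsets along the wire are a = 0.125 m and b = 0.016 m.
sinθ₁ = 0.125/√(0.125²+0.0265²) = 0.9783; sinθ₂ = 0.016/√(0.016²+0.0265²) = 0.5169.
B = (4π×10⁻⁷ × 13.3) / (4π × 0.0265) × (0.9783 + 0.5169) = 7.50×10⁻⁵ T.

B ≈ 75.0 μT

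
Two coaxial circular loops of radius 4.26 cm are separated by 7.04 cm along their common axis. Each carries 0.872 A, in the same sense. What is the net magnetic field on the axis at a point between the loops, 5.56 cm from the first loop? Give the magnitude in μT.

Each loop contributes B = μ₀IR²/[2(R²+z²)^(3/2)] on the axis, with z measured from that loop.
Loop 1 (z = 0.0556 m): B₁ = 2.89×10⁻⁶ T. Loop 2 (z = 0.0148 m): B₂ = 1.08×10⁻⁵ T.
The fields add: B = B₁ + B₂ = 1.37×10⁻⁵ T.

B ≈ 13.7 μT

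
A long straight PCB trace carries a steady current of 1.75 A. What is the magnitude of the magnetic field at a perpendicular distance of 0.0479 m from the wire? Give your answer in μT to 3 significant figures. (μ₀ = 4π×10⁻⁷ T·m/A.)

B ≈ 7.31 μT

For an infinitely long straight wire, B = μ₀I/(2πd).
B = (4π×10⁻⁷ × 1.75) / (2π × 0.0479) = 7.31×10⁻⁶ T.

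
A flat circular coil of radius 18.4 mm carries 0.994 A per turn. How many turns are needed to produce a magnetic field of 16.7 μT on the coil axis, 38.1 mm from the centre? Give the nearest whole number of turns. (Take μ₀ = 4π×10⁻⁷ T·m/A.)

N = 6

For an N-turn coil, B = Nμ₀IR²/[2(R²+z²)^(3/2)]. A single turn gives B₁ = 2.79×10⁻⁶ T with R = 0.0184 m, z = 0.0381 m.
N = B/B₁ = 1.67×10⁻⁵ / 2.79×10⁻⁶ = 5.98.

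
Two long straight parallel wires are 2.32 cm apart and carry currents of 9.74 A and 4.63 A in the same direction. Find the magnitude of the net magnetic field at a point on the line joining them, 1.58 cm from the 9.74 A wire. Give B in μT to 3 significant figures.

Each long wire gives B = μ₀I/(2πd). Distances are d₁ = 0.0158 m and d₂ = 0.0074 m.
B₁ = 1.23×10⁻⁴ T, B₂ = 1.25×10⁻⁴ T.
Between parallel currents the two contributions point in opposite directions, so they subtract. B = |B₁ − B₂| = |1.23×10⁻⁴ − 1.25×10⁻⁴| = 1.84×10⁻⁶ T.

B ≈ 1.84 μT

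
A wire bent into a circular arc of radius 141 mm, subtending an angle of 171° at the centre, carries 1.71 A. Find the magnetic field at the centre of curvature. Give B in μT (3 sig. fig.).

The Biot–Savart field of a circular arc at its centre is B = μ₀Iφ/(4πR), with φ = 2.985 rad.
B = (4π×10⁻⁷ × 1.71 × 2.985) / (4π × 0.141) = 3.62×10⁻⁶ T.

B ≈ 3.62 μT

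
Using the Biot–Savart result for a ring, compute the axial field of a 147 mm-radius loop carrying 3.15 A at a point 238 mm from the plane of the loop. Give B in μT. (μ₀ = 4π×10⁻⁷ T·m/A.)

B ≈ 1.95 μT

On the axis of a circular loop, B = μ₀IR² / [2(R²+z²)^(3/2)].
R² + z² = (0.147)² + (0.238)² = 0.07825 m², and (R²+z²)^(3/2) = 2.19×10⁻² m³.
B = (4π×10⁻⁷ × 3.15 × 0.02161) / (2 × 2.19×10⁻²) = 1.95×10⁻⁶ T.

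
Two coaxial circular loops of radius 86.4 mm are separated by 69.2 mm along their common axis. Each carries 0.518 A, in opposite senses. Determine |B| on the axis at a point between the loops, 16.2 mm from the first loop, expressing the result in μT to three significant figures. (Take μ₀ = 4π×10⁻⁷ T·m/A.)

Each loop contributes B = μ₀IR²/[2(R²+z²)^(3/2)] on the axis, with z measured from that loop.
Loop 1 (z = 0.0162 m): B₁ = 3.58×10⁻⁶ T. Loop 2 (z = 0.053 m): B₂ = 2.33×10⁻⁶ T.
The fields oppose: B = |B₁ − B₂| = 1.24×10⁻⁶ T.

B ≈ 1.24 μT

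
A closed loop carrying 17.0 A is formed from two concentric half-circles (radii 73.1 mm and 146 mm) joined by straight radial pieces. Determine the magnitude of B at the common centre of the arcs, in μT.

The radial connectors point toward the centre, so dl × r̂ = 0 and they contribute nothing.
Each semicircle gives μ₀I/(4R): inner arc 7.31×10⁻⁵ T, outer arc 3.66×10⁻⁵ T.
The two arcs carry current in opposite angular senses, so their fields oppose: B = |7.31×10⁻⁵ − 3.66×10⁻⁵| = 3.65×10⁻⁵ T.

B ≈ 36.5 μT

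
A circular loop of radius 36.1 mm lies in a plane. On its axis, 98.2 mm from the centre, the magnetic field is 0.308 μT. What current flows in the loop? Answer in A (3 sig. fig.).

I ≈ 0.431 A

On the axis of a loop, B = μ₀IR²/[2(R²+z²)^(3/2)], so I = 2B(R²+z²)^(3/2)/(μ₀R²).
R² + z² = 0.001303 + 0.009643 = 0.01095 m²; raised to 3/2 gives 1.15×10⁻³ m³.
I = 2 × 3.08×10⁻⁷ × 1.15×10⁻³ / (1.26×10⁻⁶ × 0.001303) = 0.431 A.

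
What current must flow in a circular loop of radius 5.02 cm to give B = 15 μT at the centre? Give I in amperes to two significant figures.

At the centre of a circular loop B = μ₀I/(2R), so I = 2RB/μ₀.
With R = 0.0502 m, I = 2 × 0.0502 × 1.50×10⁻⁵ / (4π×10⁻⁷) = 1.20 A.

I ≈ 1.2 A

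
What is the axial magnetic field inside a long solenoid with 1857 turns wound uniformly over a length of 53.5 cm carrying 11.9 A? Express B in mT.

B ≈ 51.9 mT

Inside a long solenoid, B = μ₀nI with n = 3471 turns/m.
B = 4π×10⁻⁷ × 3471 × 11.9 = 5.19×10⁻² T.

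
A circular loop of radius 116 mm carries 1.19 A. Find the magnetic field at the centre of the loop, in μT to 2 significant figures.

At the centre of a circular loop the Biot–Savart law gives B = μ₀I/(2R).
B = (4π×10⁻⁷ × 1.19) / (2 × 0.116) = 6.45×10⁻⁶ T.

B ≈ 6.4 μT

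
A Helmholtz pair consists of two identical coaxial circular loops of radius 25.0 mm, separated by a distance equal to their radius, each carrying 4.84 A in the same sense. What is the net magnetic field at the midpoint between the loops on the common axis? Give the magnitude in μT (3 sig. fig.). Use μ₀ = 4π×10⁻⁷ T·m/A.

Each loop contributes B = μ₀IR²/[2(R²+z²)^(3/2)] on the axis, with z measured from that loop.
Loop 1 (z = 0.0125 m): B₁ = 8.70×10⁻⁵ T. Loop 2 (z = 0.0125 m): B₂ = 8.70×10⁻⁵ T.
The fields add: B = B₁ + B₂ = 1.74×10⁻⁴ T.

B ≈ 174 μT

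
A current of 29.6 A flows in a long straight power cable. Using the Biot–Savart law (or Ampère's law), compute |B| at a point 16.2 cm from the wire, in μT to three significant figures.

For an infinitely long straight wire, B = μ₀I/(2πd).
B = (4π×10⁻⁷ × 29.6) / (2π × 0.162) = 3.65×10⁻⁵ T.

B ≈ 36.5 μT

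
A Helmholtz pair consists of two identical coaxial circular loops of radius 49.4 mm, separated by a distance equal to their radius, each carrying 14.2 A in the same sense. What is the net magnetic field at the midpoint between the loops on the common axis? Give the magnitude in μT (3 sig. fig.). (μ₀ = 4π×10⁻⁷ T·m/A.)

Each loop contributes B = μ₀IR²/[2(R²+z²)^(3/2)] on the axis, with z measured from that loop.
Loop 1 (z = 0.0247 m): B₁ = 1.29×10⁻⁴ T. Loop 2 (z = 0.0247 m): B₂ = 1.29×10⁻⁴ T.
The fields add: B = B₁ + B₂ = 2.58×10⁻⁴ T.

B ≈ 258 μT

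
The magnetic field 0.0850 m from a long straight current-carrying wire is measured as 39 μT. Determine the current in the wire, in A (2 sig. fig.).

I ≈ 17 A

For a long straight wire B = μ₀I/(2πd), so I = 2πdB/μ₀.
I = 2π × 0.085 × 3.90×10⁻⁵ / (4π×10⁻⁷) = 16.6 A.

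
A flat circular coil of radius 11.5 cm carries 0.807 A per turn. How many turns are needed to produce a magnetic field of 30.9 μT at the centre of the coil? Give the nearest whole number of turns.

For an N-turn coil, B = Nμ₀I/(2R). A single turn gives B₁ = 4.41×10⁻⁶ T with R = 0.115 m.
N = B/B₁ = 3.09×10⁻⁵ / 4.41×10⁻⁶ = 7.01.

N = 7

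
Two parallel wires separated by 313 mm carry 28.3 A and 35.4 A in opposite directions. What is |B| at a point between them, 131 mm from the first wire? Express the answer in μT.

B ≈ 82.1 μT

Each long wire gives B = μ₀I/(2πd). Distances are d₁ = 0.131 m and d₂ = 0.182 m.
B₁ = 4.32×10⁻⁵ T, B₂ = 3.89×10⁻⁵ T.
Between antiparallel currents both contributions point the same way, so they add. B = B₁ + B₂ = 4.32×10⁻⁵ + 3.89×10⁻⁵ = 8.21×10⁻⁵ T.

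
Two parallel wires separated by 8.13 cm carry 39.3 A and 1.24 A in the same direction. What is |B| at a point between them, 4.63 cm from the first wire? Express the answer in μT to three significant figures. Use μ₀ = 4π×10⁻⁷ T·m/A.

Each long wire gives B = μ₀I/(2πd). Distances are d₁ = 0.0463 m and d₂ = 0.035 m.
B₁ = 1.70×10⁻⁴ T, B₂ = 7.09×10⁻⁶ T.
Between parallel currents the two contributions point in opposite directions, so they subtract. B = |B₁ − B₂| = |1.70×10⁻⁴ − 7.09×10⁻⁶| = 1.63×10⁻⁴ T.

B ≈ 163 μT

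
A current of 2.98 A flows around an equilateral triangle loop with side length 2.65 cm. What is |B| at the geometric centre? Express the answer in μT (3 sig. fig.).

Each side is a finite straight segment at perpendicular distance d = a/(2 tan(π/3)) = 0.00765 m from the centre, with end-angles ±π/3.
One side contributes B₁ = (μ₀I/4πd)·2 sin(π/3) = 6.75×10⁻⁵ T.
All 3 sides add in the same direction: B = 3 × 6.75×10⁻⁵ = 2.02×10⁻⁴ T.

B ≈ 202 μT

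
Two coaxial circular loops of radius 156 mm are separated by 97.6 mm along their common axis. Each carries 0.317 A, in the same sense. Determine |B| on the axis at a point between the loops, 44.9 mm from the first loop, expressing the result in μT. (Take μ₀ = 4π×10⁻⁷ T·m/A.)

B ≈ 2.22 μT

Each loop contributes B = μ₀IR²/[2(R²+z²)^(3/2)] on the axis, with z measured from that loop.
Loop 1 (z = 0.0449 m): B₁ = 1.13×10⁻⁶ T. Loop 2 (z = 0.0527 m): B₂ = 1.09×10⁻⁶ T.
The fields add: B = B₁ + B₂ = 2.22×10⁻⁶ T.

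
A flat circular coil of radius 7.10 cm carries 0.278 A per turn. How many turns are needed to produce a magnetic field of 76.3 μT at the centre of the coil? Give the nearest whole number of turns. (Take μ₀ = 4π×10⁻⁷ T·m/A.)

N = 31

For an N-turn coil, B = Nμ₀I/(2R). A single turn gives B₁ = 2.46×10⁻⁶ T with R = 0.071 m.
N = B/B₁ = 7.63×10⁻⁵ / 2.46×10⁻⁶ = 31.01.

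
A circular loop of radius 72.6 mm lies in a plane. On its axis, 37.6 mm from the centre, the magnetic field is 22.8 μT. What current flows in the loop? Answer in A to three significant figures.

On the axis of a loop, B = μ₀IR²/[2(R²+z²)^(3/2)], so I = 2B(R²+z²)^(3/2)/(μ₀R²).
R² + z² = 0.005271 + 0.001414 = 0.006685 m²; raised to 3/2 gives 5.47×10⁻⁴ m³.
I = 2 × 2.28×10⁻⁵ × 5.47×10⁻⁴ / (1.26×10⁻⁶ × 0.005271) = 3.76 A.

I ≈ 3.76 A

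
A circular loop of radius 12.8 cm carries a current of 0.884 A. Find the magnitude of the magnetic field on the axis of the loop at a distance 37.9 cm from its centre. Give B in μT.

On the axis of a circular loop, B = μ₀IR² / [2(R²+z²)^(3/2)].
R² + z² = (0.128)² + (0.379)² = 0.16 m², and (R²+z²)^(3/2) = 6.40×10⁻² m³.
B = (4π×10⁻⁷ × 0.884 × 0.01638) / (2 × 6.40×10⁻²) = 1.42×10⁻⁷ T.

B ≈ 0.142 μT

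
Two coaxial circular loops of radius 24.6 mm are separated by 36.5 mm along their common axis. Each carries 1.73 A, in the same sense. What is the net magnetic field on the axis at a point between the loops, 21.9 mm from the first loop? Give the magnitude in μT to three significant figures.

Each loop contributes B = μ₀IR²/[2(R²+z²)^(3/2)] on the axis, with z measured from that loop.
Loop 1 (z = 0.0219 m): B₁ = 1.84×10⁻⁵ T. Loop 2 (z = 0.0146 m): B₂ = 2.81×10⁻⁵ T.
The fields add: B = B₁ + B₂ = 4.65×10⁻⁵ T.

B ≈ 46.5 μT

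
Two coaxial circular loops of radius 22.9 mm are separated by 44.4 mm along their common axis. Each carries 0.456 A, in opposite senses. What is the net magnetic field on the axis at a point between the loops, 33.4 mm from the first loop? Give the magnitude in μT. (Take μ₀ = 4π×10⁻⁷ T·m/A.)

Each loop contributes B = μ₀IR²/[2(R²+z²)^(3/2)] on the axis, with z measured from that loop.
Loop 1 (z = 0.0334 m): B₁ = 2.26×10⁻⁶ T. Loop 2 (z = 0.011 m): B₂ = 9.16×10⁻⁶ T.
The fields oppose: B = |B₁ − B₂| = 6.90×10⁻⁶ T.

B ≈ 6.90 μT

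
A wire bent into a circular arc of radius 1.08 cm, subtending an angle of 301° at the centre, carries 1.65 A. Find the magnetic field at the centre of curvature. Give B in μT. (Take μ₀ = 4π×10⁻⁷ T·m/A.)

B ≈ 80.3 μT

The Biot–Savart field of a circular arc at its centre is B = μ₀Iφ/(4πR), with φ = 5.253 rad.
B = (4π×10⁻⁷ × 1.65 × 5.253) / (4π × 0.0108) = 8.03×10⁻⁵ T.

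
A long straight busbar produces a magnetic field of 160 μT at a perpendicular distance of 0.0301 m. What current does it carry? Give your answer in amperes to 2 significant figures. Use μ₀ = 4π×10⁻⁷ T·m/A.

I ≈ 24 A

For a long straight wire B = μ₀I/(2πd), so I = 2πdB/μ₀.
I = 2π × 0.0301 × 1.60×10⁻⁴ / (4π×10⁻⁷) = 24.1 A.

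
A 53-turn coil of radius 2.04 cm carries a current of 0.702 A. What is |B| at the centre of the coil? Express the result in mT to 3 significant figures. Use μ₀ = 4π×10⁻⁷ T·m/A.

B ≈ 1.15 mT

For an N-turn flat coil, B = Nμ₀I/(2R) with R = 0.0204 m.
B = 53 × 2.16×10⁻⁵ T = 1.15×10⁻³ T.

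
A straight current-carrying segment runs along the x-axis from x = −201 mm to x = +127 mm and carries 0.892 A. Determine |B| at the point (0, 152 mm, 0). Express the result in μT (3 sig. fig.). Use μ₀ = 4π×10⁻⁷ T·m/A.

For a finite straight segment, B = (μ₀I/4πd)(sinθ₁ + sinθ₂), where θ₁, θ₂ are the angles from the perpendicular to each end.
The perpendicular distance is d = 0.152 m; the end-offsets along the wire are a = 0.201 m and b = 0.127 m.
sinθ₁ = 0.201/√(0.201²+0.152²) = 0.7976; sinθ₂ = 0.127/√(0.127²+0.152²) = 0.6412.
B = (4π×10⁻⁷ × 0.892) / (4π × 0.152) × (0.7976 + 0.6412) = 8.44×10⁻⁷ T.

B ≈ 0.844 μT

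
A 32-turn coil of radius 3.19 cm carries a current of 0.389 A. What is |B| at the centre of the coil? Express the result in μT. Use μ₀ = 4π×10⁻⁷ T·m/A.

For an N-turn flat coil, B = Nμ₀I/(2R) with R = 0.0319 m.
B = 32 × 7.66×10⁻⁶ T = 2.45×10⁻⁴ T.

B ≈ 245 μT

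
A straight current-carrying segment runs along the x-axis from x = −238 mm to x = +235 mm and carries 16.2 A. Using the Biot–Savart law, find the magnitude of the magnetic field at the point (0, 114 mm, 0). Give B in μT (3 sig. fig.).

For a finite straight segment, B = (μ₀I/4πd)(sinθ₁ + sinθ₂), where θ₁, θ₂ are the angles from the perpendicular to each end.
The perpendicular distance is d = 0.114 m; the end-offsets along the wire are a = 0.238 m and b = 0.235 m.
sinθ₁ = 0.238/√(0.238²+0.114²) = 0.9019; sinθ₂ = 0.235/√(0.235²+0.114²) = 0.8997.
B = (4π×10⁻⁷ × 16.2) / (4π × 0.114) × (0.9019 + 0.8997) = 2.56×10⁻⁵ T.

B ≈ 25.6 μT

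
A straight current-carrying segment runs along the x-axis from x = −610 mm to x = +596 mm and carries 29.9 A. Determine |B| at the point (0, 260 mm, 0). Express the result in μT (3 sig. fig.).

For a finite straight segment, B = (μ₀I/4πd)(sinθ₁ + sinθ₂), where θ₁, θ₂ are the angles from the perpendicular to each end.
The perpendicular distance is d = 0.26 m; the end-offsets along the wire are a = 0.61 m and b = 0.596 m.
sinθ₁ = 0.61/√(0.61²+0.26²) = 0.9199; sinθ₂ = 0.596/√(0.596²+0.26²) = 0.9166.
B = (4π×10⁻⁷ × 29.9) / (4π × 0.26) × (0.9199 + 0.9166) = 2.11×10⁻⁵ T.

B ≈ 21.1 μT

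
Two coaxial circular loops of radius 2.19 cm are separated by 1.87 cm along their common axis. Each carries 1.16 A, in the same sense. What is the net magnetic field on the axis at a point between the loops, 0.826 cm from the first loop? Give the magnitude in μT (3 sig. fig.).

B ≈ 51.7 μT

Each loop contributes B = μ₀IR²/[2(R²+z²)^(3/2)] on the axis, with z measured from that loop.
Loop 1 (z = 0.00826 m): B₁ = 2.73×10⁻⁵ T. Loop 2 (z = 0.01044 m): B₂ = 2.45×10⁻⁵ T.
The fields add: B = B₁ + B₂ = 5.17×10⁻⁵ T.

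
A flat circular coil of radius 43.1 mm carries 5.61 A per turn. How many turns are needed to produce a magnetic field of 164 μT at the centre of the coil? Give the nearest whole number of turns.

N = 2

For an N-turn coil, B = Nμ₀I/(2R). A single turn gives B₁ = 8.18×10⁻⁵ T with R = 0.0431 m.
N = B/B₁ = 1.64×10⁻⁴ / 8.18×10⁻⁵ = 2.01.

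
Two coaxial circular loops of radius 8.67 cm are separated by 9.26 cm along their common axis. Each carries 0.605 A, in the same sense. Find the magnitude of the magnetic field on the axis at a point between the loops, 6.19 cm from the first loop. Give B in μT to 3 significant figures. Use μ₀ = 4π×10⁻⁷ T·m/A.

Each loop contributes B = μ₀IR²/[2(R²+z²)^(3/2)] on the axis, with z measured from that loop.
Loop 1 (z = 0.0619 m): B₁ = 2.36×10⁻⁶ T. Loop 2 (z = 0.0307 m): B₂ = 3.67×10⁻⁶ T.
The fields add: B = B₁ + B₂ = 6.04×10⁻⁶ T.

B ≈ 6.04 μT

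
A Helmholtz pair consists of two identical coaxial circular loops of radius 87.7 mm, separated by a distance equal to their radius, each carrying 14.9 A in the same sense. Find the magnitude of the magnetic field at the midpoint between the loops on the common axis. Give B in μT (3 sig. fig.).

B ≈ 153 μT

Each loop contributes B = μ₀IR²/[2(R²+z²)^(3/2)] on the axis, with z measured from that loop.
Loop 1 (z = 0.04385 m): B₁ = 7.64×10⁻⁵ T. Loop 2 (z = 0.04385 m): B₂ = 7.64×10⁻⁵ T.
The fields add: B = B₁ + B₂ = 1.53×10⁻⁴ T.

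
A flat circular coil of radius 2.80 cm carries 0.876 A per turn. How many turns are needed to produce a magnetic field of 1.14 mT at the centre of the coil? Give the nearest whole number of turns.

For an N-turn coil, B = Nμ₀I/(2R). A single turn gives B₁ = 1.97×10⁻⁵ T with R = 0.028 m.
N = B/B₁ = 1.14×10⁻³ / 1.97×10⁻⁵ = 57.99.

N = 58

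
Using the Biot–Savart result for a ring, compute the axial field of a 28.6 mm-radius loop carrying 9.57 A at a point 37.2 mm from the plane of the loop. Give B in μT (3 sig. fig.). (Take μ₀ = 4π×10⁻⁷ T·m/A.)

On the axis of a circular loop, B = μ₀IR² / [2(R²+z²)^(3/2)].
R² + z² = (0.0286)² + (0.0372)² = 0.002202 m², and (R²+z²)^(3/2) = 1.03×10⁻⁴ m³.
B = (4π×10⁻⁷ × 9.57 × 0.000818) / (2 × 1.03×10⁻⁴) = 4.76×10⁻⁵ T.

B ≈ 47.6 μT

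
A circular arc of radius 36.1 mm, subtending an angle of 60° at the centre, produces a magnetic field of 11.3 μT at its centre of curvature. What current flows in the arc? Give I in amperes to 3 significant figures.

I ≈ 3.90 A

For a circular arc, B = μ₀Iφ/(4πR) with φ in radians; here φ = 1.047 rad.
So I = 4πRB/(μ₀φ) = 4π × 0.0361 × 1.13×10⁻⁵ / (4π×10⁻⁷ × 1.047) = 3.90 A.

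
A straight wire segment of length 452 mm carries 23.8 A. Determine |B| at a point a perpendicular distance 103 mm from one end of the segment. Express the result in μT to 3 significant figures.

B ≈ 22.5 μT

For a finite straight segment, B = (μ₀I/4πd)(sinθ₁ + sinθ₂), where θ₁, θ₂ are the angles from the perpendicular to each end.
The perpendicular foot is at one end, so the two end-offsets along the wire are 0 and L = 0.452 m.
sinθ₁ = 0/√(0²+0.103²) = 0.0000; sinθ₂ = 0.452/√(0.452²+0.103²) = 0.9750.
B = (4π×10⁻⁷ × 23.8) / (4π × 0.103) × (0.0000 + 0.9750) = 2.25×10⁻⁵ T.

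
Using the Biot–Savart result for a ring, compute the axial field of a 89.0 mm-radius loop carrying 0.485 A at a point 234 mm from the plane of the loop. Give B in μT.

On the axis of a circular loop, B = μ₀IR² / [2(R²+z²)^(3/2)].
R² + z² = (0.089)² + (0.234)² = 0.06268 m², and (R²+z²)^(3/2) = 1.57×10⁻² m³.
B = (4π×10⁻⁷ × 0.485 × 0.007921) / (2 × 1.57×10⁻²) = 1.54×10⁻⁷ T.

B ≈ 0.154 μT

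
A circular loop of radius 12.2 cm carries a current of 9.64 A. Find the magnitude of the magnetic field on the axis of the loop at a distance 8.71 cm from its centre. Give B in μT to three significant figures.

On the axis of a circular loop, B = μ₀IR² / [2(R²+z²)^(3/2)].
R² + z² = (0.122)² + (0.0871)² = 0.02247 m², and (R²+z²)^(3/2) = 3.37×10⁻³ m³.
B = (4π×10⁻⁷ × 9.64 × 0.01488) / (2 × 3.37×10⁻³) = 2.68×10⁻⁵ T.

B ≈ 26.8 μT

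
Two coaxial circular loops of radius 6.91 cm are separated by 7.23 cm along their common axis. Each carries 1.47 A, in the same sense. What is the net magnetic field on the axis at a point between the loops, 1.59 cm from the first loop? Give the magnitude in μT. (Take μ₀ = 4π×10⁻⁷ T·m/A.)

B ≈ 18.6 μT

Each loop contributes B = μ₀IR²/[2(R²+z²)^(3/2)] on the axis, with z measured from that loop.
Loop 1 (z = 0.0159 m): B₁ = 1.24×10⁻⁵ T. Loop 2 (z = 0.0564 m): B₂ = 6.21×10⁻⁶ T.
The fields add: B = B₁ + B₂ = 1.86×10⁻⁵ T.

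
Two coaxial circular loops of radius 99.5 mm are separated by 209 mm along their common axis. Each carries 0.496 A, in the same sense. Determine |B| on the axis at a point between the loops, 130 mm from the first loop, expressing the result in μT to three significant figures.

B ≈ 2.21 μT

Each loop contributes B = μ₀IR²/[2(R²+z²)^(3/2)] on the axis, with z measured from that loop.
Loop 1 (z = 0.13 m): B₁ = 7.03×10⁻⁷ T. Loop 2 (z = 0.079 m): B₂ = 1.50×10⁻⁶ T.
The fields add: B = B₁ + B₂ = 2.21×10⁻⁶ T.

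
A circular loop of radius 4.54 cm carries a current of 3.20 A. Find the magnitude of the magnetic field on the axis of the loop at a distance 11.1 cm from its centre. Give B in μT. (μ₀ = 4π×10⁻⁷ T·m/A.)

B ≈ 2.40 μT

On the axis of a circular loop, B = μ₀IR² / [2(R²+z²)^(3/2)].
R² + z² = (0.0454)² + (0.111)² = 0.01438 m², and (R²+z²)^(3/2) = 1.72×10⁻³ m³.
B = (4π×10⁻⁷ × 3.20 × 0.002061) / (2 × 1.72×10⁻³) = 2.40×10⁻⁶ T.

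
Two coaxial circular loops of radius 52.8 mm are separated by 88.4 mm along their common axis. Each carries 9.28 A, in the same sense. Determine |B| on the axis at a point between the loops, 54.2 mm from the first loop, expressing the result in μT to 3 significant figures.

Each loop contributes B = μ₀IR²/[2(R²+z²)^(3/2)] on the axis, with z measured from that loop.
Loop 1 (z = 0.0542 m): B₁ = 3.75×10⁻⁵ T. Loop 2 (z = 0.0342 m): B₂ = 6.53×10⁻⁵ T.
The fields add: B = B₁ + B₂ = 1.03×10⁻⁴ T.

B ≈ 103 μT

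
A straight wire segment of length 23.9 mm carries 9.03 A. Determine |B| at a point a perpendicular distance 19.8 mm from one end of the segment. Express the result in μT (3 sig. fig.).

B ≈ 35.1 μT

For a finite straight segment, B = (μ₀I/4πd)(sinθ₁ + sinθ₂), where θ₁, θ₂ are the angles from the perpendicular to each end.
The perpendicular foot is at one end, so the two end-offsets along the wire are 0 and L = 0.0239 m.
sinθ₁ = 0/√(0²+0.0198²) = 0.0000; sinθ₂ = 0.0239/√(0.0239²+0.0198²) = 0.7701.
B = (4π×10⁻⁷ × 9.03) / (4π × 0.0198) × (0.0000 + 0.7701) = 3.51×10⁻⁵ T.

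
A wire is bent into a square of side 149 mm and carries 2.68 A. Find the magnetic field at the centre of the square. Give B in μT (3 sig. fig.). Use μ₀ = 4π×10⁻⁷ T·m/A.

Each side is a finite straight segment at perpendicular distance d = a/(2 tan(π/4)) = 0.0745 m from the centre, with end-angles ±π/4.
One side contributes B₁ = (μ₀I/4πd)·2 sin(π/4) = 5.09×10⁻⁶ T.
All 4 sides add in the same direction: B = 4 × 5.09×10⁻⁶ = 2.03×10⁻⁵ T.

B ≈ 20.3 μT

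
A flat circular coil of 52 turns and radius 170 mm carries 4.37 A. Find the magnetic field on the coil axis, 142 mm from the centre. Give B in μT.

B ≈ 380 μT

For an N-turn flat coil, B = Nμ₀IR²/[2(R²+z²)^(3/2)] with R = 0.17 m, z = 0.142 m.
B = 52 × 7.30×10⁻⁶ T = 3.80×10⁻⁴ T.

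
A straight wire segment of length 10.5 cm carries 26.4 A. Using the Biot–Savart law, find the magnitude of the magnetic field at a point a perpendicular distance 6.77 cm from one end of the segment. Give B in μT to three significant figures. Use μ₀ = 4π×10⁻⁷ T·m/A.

B ≈ 32.8 μT

For a finite straight segment, B = (μ₀I/4πd)(sinθ₁ + sinθ₂), where θ₁, θ₂ are the angles from the perpendicular to each end.
The perpendicular foot is at one end, so the two end-offsets along the wire are 0 and L = 0.105 m.
sinθ₁ = 0/√(0²+0.0677²) = 0.0000; sinθ₂ = 0.105/√(0.105²+0.0677²) = 0.8404.
B = (4π×10⁻⁷ × 26.4) / (4π × 0.0677) × (0.0000 + 0.8404) = 3.28×10⁻⁵ T.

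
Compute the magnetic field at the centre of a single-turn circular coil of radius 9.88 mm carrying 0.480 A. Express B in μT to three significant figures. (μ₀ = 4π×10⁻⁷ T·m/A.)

At the centre of a circular loop the Biot–Savart law gives B = μ₀I/(2R).
B = (4π×10⁻⁷ × 0.480) / (2 × 0.00988) = 3.05×10⁻⁵ T.

B ≈ 30.5 μT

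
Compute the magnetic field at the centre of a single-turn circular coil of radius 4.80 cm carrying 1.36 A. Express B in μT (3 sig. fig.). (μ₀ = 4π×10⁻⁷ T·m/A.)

B ≈ 17.8 μT

At the centre of a circular loop the Biot–Savart law gives B = μ₀I/(2R).
B = (4π×10⁻⁷ × 1.36) / (2 × 0.048) = 1.78×10⁻⁵ T.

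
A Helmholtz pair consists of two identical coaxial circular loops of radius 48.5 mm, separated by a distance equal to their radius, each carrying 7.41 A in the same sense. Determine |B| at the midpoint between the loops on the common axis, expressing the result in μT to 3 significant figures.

B ≈ 137 μT

Each loop contributes B = μ₀IR²/[2(R²+z²)^(3/2)] on the axis, with z measured from that loop.
Loop 1 (z = 0.02425 m): B₁ = 6.87×10⁻⁵ T. Loop 2 (z = 0.02425 m): B₂ = 6.87×10⁻⁵ T.
The fields add: B = B₁ + B₂ = 1.37×10⁻⁴ T.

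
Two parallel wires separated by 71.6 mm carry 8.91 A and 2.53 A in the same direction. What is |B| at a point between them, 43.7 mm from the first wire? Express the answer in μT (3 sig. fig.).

B ≈ 22.6 μT

Each long wire gives B = μ₀I/(2πd). Distances are d₁ = 0.0437 m and d₂ = 0.0279 m.
B₁ = 4.08×10⁻⁵ T, B₂ = 1.81×10⁻⁵ T.
Between parallel currents the two contributions point in opposite directions, so they subtract. B = |B₁ − B₂| = |4.08×10⁻⁵ − 1.81×10⁻⁵| = 2.26×10⁻⁵ T.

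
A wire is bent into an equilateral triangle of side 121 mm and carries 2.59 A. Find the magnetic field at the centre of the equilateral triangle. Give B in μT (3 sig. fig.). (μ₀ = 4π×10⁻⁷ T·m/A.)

Each side is a finite straight segment at perpendicular distance d = a/(2 tan(π/3)) = 0.03493 m from the centre, with end-angles ±π/3.
One side contributes B₁ = (μ₀I/4πd)·2 sin(π/3) = 1.28×10⁻⁵ T.
All 3 sides add in the same direction: B = 3 × 1.28×10⁻⁵ = 3.85×10⁻⁵ T.

B ≈ 38.5 μT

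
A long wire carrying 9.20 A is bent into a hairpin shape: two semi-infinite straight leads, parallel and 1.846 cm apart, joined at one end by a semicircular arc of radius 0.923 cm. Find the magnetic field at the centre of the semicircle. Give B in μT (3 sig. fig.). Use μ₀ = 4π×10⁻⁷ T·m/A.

B ≈ 512 μT

The semicircular arc contributes B_arc = μ₀I·π/(4πR) = μ₀I/(4R) = 3.13×10⁻⁴ T.
Each semi-infinite lead is at perpendicular distance R = 0.00923 m from the centre, with the perpendicular foot at its near end, so it contributes μ₀I/(4πR); both point the same way, together 1.99×10⁻⁴ T.
Arc and leads all point the same direction: B = 3.13×10⁻⁴ + 1.99×10⁻⁴ = 5.12×10⁻⁴ T.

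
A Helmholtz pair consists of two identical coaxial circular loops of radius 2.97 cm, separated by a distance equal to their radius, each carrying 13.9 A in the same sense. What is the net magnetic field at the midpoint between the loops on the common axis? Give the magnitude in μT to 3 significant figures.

B ≈ 421 μT

Each loop contributes B = μ₀IR²/[2(R²+z²)^(3/2)] on the axis, with z measured from that loop.
Loop 1 (z = 0.01485 m): B₁ = 2.10×10⁻⁴ T. Loop 2 (z = 0.01485 m): B₂ = 2.10×10⁻⁴ T.
The fields add: B = B₁ + B₂ = 4.21×10⁻⁴ T.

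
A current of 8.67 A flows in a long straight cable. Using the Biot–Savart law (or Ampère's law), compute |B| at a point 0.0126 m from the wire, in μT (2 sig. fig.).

For an infinitely long straight wire, B = μ₀I/(2πd).
B = (4π×10⁻⁷ × 8.67) / (2π × 0.0126) = 1.38×10⁻⁴ T.

B ≈ 140 μT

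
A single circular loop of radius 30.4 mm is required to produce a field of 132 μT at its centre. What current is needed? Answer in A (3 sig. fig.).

At the centre of a circular loop B = μ₀I/(2R), so I = 2RB/μ₀.
With R = 0.0304 m, I = 2 × 0.0304 × 1.32×10⁻⁴ / (4π×10⁻⁷) = 6.39 A.

I ≈ 6.39 A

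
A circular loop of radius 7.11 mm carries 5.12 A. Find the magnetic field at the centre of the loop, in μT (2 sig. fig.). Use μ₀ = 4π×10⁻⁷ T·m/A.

At the centre of a circular loop the Biot–Savart law gives B = μ₀I/(2R).
B = (4π×10⁻⁷ × 5.12) / (2 × 0.00711) = 4.52×10⁻⁴ T.

B ≈ 450 μT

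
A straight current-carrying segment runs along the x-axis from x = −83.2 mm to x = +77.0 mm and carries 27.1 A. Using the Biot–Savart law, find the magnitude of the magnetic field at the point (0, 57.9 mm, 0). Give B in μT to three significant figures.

For a finite straight segment, B = (μ₀I/4πd)(sinθ₁ + sinθ₂), where θ₁, θ₂ are the angles from the perpendicular to each end.
The perpendicular distance is d = 0.0579 m; the end-offsets along the wire are a = 0.0832 m and b = 0.077 m.
sinθ₁ = 0.0832/√(0.0832²+0.0579²) = 0.8208; sinθ₂ = 0.077/√(0.077²+0.0579²) = 0.7993.
B = (4π×10⁻⁷ × 27.1) / (4π × 0.0579) × (0.8208 + 0.7993) = 7.58×10⁻⁵ T.

B ≈ 75.8 μT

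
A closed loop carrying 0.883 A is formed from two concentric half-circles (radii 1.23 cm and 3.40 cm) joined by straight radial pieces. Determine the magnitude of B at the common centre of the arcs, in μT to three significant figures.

The radial connectors point toward the centre, so dl × r̂ = 0 and they contribute nothing.
Each semicircle gives μ₀I/(4R): inner arc 2.26×10⁻⁵ T, outer arc 8.16×10⁻⁶ T.
The two arcs carry current in opposite angular senses, so their fields oppose: B = |2.26×10⁻⁵ − 8.16×10⁻⁶| = 1.44×10⁻⁵ T.

B ≈ 14.4 μT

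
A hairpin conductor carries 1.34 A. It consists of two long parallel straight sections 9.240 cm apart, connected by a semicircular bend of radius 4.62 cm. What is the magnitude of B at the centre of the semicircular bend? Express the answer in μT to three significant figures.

B ≈ 14.9 μT

The semicircular arc contributes B_arc = μ₀I·π/(4πR) = μ₀I/(4R) = 9.11×10⁻⁶ T.
Each semi-infinite lead is at perpendicular distance R = 0.0462 m from the centre, with the perpendicular foot at its near end, so it contributes μ₀I/(4πR); both point the same way, together 5.80×10⁻⁶ T.
Arc and leads all point the same direction: B = 9.11×10⁻⁶ + 5.80×10⁻⁶ = 1.49×10⁻⁵ T.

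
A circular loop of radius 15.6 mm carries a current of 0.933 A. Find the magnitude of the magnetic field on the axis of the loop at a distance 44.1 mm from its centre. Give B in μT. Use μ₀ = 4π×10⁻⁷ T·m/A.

On the axis of a circular loop, B = μ₀IR² / [2(R²+z²)^(3/2)].
R² + z² = (0.0156)² + (0.0441)² = 0.002188 m², and (R²+z²)^(3/2) = 1.02×10⁻⁴ m³.
B = (4π×10⁻⁷ × 0.933 × 0.0002434) / (2 × 1.02×10⁻⁴) = 1.39×10⁻⁶ T.

B ≈ 1.39 μT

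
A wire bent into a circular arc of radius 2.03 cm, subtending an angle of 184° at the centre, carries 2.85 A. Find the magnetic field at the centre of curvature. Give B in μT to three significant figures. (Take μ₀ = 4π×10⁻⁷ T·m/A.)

B ≈ 45.1 μT

The Biot–Savart field of a circular arc at its centre is B = μ₀Iφ/(4πR), with φ = 3.211 rad.
B = (4π×10⁻⁷ × 2.85 × 3.211) / (4π × 0.0203) = 4.51×10⁻⁵ T.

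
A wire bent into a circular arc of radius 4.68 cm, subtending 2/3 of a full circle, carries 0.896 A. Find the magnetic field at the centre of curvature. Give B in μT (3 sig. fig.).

The Biot–Savart field of a circular arc at its centre is B = μ₀Iφ/(4πR), with φ = 4.189 rad.
B = (4π×10⁻⁷ × 0.896 × 4.189) / (4π × 0.0468) = 8.02×10⁻⁶ T.

B ≈ 8.02 μT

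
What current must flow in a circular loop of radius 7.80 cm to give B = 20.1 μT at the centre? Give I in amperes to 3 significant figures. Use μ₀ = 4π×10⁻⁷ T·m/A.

At the centre of a circular loop B = μ₀I/(2R), so I = 2RB/μ₀.
With R = 0.078 m, I = 2 × 0.078 × 2.01×10⁻⁵ / (4π×10⁻⁷) = 2.50 A.

I ≈ 2.50 A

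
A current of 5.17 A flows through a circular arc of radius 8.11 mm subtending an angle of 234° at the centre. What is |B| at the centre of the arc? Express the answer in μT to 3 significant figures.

B ≈ 260 μT

The Biot–Savart field of a circular arc at its centre is B = μ₀Iφ/(4πR), with φ = 4.084 rad.
B = (4π×10⁻⁷ × 5.17 × 4.084) / (4π × 0.00811) = 2.60×10⁻⁴ T.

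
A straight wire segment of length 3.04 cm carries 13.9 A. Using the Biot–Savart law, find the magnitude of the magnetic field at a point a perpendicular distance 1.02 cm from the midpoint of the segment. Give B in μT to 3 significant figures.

B ≈ 226 μT

For a finite straight segment, B = (μ₀I/4πd)(sinθ₁ + sinθ₂), where θ₁, θ₂ are the angles from the perpendicular to each end.
The perpendicular from the point meets the wire at its midpoint, so each end is L/2 = 0.0152 m away along the wire.
sinθ₁ = 0.0152/√(0.0152²+0.0102²) = 0.8304; sinθ₂ = 0.0152/√(0.0152²+0.0102²) = 0.8304.
B = (4π×10⁻⁷ × 13.9) / (4π × 0.0102) × (0.8304 + 0.8304) = 2.26×10⁻⁴ T.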